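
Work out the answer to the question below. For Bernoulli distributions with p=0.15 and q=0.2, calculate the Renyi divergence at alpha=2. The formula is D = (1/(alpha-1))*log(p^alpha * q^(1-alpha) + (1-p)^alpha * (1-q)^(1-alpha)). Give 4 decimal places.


Renyi divergence of order alpha between Bernoulli distributions:
D = (1/(alpha-1))*log(p^alpha * q^(1-alpha) + (1-p)^alpha * (1-q)^(1-alpha)).
alpha = 2, p = 0.15, q = 0.2.
p^alpha * q^(1-alpha) = 0.15^2 * 0.2^-1 = 0.1125.
(1-p)^alpha * (1-q)^(1-alpha) = 0.85^2 * 0.8^-1 = 0.903125.
sum = 0.1125 + 0.903125 = 1.015625.
D = (1/1)*log(1.015625) = 0.0155

0.0155


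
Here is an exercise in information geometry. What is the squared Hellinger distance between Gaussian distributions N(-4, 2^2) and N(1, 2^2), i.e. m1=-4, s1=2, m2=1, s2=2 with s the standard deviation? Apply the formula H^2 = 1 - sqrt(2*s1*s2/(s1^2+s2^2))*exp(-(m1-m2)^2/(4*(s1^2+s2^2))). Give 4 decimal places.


Squared Hellinger distance for Gaussians:
H^2 = 1 - sqrt(2*s1*s2/(s1^2+s2^2)) * exp(-(m1-m2)^2/(4*(s1^2+s2^2))).
s1^2 = 4, s2^2 = 4, s1^2+s2^2 = 8.
sqrt(2*2*2/(8)) = 1.0.
(m1-m2)^2 = (-5)^2 = 25.
exp(-25/(4*8)) = exp(-0.78125) = 0.457833.
H^2 = 1 - 1.0*0.457833 = 0.5422

0.5422


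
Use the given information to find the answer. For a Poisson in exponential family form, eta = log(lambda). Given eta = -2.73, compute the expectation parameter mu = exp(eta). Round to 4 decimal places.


Expectation parameter for Poisson exponential family:
mu = exp(eta).
eta = -2.73.
mu = exp(-2.73) = 0.0652

0.0652


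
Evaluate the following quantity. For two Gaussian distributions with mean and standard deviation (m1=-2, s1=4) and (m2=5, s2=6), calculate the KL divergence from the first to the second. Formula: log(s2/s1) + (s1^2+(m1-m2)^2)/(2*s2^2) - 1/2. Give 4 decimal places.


KL divergence between normal distributions:
KL = log(s2/s1) + (s1^2 + (m1-m2)^2)/(2*s2^2) - 1/2.
log(6/4) = 0.405465.
(4^2 + (-2-5)^2)/(2*6^2) = (16 + 49)/72 = 0.902778.
KL = 0.405465 + 0.902778 - 0.5 = 0.8082

0.8082


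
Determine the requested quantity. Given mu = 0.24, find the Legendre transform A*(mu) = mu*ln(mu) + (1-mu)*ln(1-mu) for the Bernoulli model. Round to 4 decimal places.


Legendre transform for Bernoulli:
A*(mu) = mu*log(mu) + (1-mu)*log(1-mu).
mu = 0.24, 1-mu = 0.76.
mu*log(mu) = 0.24*log(0.24) = -0.342508.
(1-mu)*log(1-mu) = 0.76*log(0.76) = -0.208572.
A* = -0.342508 + -0.208572 = -0.5511

-0.5511


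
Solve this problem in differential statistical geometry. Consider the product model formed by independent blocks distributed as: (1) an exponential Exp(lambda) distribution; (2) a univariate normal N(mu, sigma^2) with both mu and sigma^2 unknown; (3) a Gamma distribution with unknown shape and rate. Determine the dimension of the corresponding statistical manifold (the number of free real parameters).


The dimension of a statistical manifold equals the number of free
(independent) real parameters of the model. For a product of independent
blocks the parameter counts add.
- exponential (lambda): 1.
- normal (mu, sigma^2): 2.
- Gamma (shape, rate): 2.
Total = 1 + 2 + 2 = 5.
Dimension = 5

5


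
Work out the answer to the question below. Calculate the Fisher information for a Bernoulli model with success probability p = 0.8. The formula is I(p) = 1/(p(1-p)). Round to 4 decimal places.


For Bernoulli(p), Fisher information is I(p) = 1/(p*(1-p)).
p = 0.8, 1-p = 0.2.
p*(1-p) = 0.16.
I(p) = 1/0.16 = 6.2500

6.2500


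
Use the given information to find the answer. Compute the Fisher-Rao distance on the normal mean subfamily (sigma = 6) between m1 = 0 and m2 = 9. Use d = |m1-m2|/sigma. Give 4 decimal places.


On the fixed-variance normal subfamily, geodesic distance = |m1-m2|/sigma.
|0 - 9| = 9.
sigma = 6.
d = 9/6 = 1.5000

1.5000


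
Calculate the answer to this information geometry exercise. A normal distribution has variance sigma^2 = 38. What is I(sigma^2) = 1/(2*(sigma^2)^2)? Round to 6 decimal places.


Fisher information for variance: I(sigma^2) = 1/(2*sigma^4).
sigma^2 = 38, so sigma^4 = 1444.
I = 1/(2*1444) = 1/2888 = 0.000346

0.000346


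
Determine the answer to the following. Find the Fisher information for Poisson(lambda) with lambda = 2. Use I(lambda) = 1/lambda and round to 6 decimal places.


Fisher information for Poisson: I(lambda) = 1/lambda.
lambda = 2.
I(lambda) = 1/2 = 0.500000

0.500000


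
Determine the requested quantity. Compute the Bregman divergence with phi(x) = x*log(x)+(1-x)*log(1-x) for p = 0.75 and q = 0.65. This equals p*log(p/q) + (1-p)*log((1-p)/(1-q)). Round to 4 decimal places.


Bregman divergence with negative entropy generator:
D = p*log(p/q) + (1-p)*log((1-p)/(1-q)).
p = 0.75, q = 0.65.
p*log(p/q) = 0.75*log(0.75/0.65) = 0.107326.
(1-p)*log((1-p)/(1-q)) = 0.25*log(0.25/0.35) = -0.084118.
D = 0.107326 + -0.084118 = 0.0232

0.0232


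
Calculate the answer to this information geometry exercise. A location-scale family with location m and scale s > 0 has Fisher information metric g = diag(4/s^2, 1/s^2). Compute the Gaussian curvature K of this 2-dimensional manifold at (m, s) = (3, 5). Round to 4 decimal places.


The metric has the form g = (A dm^2 + B ds^2)/s^2 with A = 4, B = 1.
Substitute u = sqrt(A/B)*m: g = B*(du^2 + ds^2)/s^2, i.e. B times the
Poincare upper half-plane metric, which has constant Gaussian curvature -1.
Scaling a 2D metric by a constant c divides the Gaussian curvature by c,
so K = -1/B = -1/(1) = -1.0000 everywhere (the point (m, s) = (3, 5) is irrelevant:
the curvature is constant).
The requested Gaussian curvature is K = -1.0000.

-1.0000


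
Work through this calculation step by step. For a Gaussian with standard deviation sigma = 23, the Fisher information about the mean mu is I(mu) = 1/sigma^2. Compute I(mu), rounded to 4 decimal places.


The Fisher information for the mean of a normal distribution is I(mu) = 1/sigma^2.
sigma = 23, so sigma^2 = 529.
I(mu) = 1/529 = 0.0019

0.0019


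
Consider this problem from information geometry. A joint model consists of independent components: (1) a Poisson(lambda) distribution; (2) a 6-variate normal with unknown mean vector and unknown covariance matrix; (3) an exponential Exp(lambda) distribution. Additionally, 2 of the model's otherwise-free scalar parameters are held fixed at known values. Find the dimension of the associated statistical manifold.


The dimension of a statistical manifold equals the number of free
(independent) real parameters of the model. For a product of independent
blocks the parameter counts add.
- Poisson (lambda): 1.
- 6-variate normal: 6 (mean) + 6*7/2 = 21 (symmetric covariance) = 27.
- exponential (lambda): 1.
Total = 1 + 27 + 1 = 29.
2 parameter(s) fixed at known values: 29 - 2 = 27.
Dimension = 27

27


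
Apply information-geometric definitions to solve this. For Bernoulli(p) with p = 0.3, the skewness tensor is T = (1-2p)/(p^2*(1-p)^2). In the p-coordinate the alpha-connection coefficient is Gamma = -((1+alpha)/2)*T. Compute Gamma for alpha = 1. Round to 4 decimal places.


Skewness (Amari-Chentsov) tensor: T = (1-2p)/(p^2*(1-p)^2).
p = 0.3, 1-2p = 0.4, p^2 = 0.09, (1-p)^2 = 0.49.
T = 0.4/(0.09 * 0.49) = 9.070295.
In the p-coordinate, Gamma^(alpha) = Gamma^(0) - (alpha/2)*T with Gamma^(0) = (1/2)*g'(p) = -T/2,
so Gamma^(alpha) = -((1+alpha)/2)*T.
alpha = 1, -(1+alpha)/2 = -1.0.
Gamma = -1.0 * 9.070295 = -9.0703

-9.0703


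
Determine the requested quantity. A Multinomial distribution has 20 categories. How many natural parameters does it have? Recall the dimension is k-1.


Exponential family dimension calculation:
For Multinomial with k=20 categories, dim = k-1 = 19.

19


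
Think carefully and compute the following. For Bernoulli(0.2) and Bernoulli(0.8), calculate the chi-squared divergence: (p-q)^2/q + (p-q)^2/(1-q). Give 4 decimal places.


Chi-squared divergence between Bernoulli distributions:
chi^2 = (p-q)^2/q + (p-q)^2/(1-q).
p = 0.2, q = 0.8, p-q = -0.6.
(p-q)^2 = 0.36.
term1 = 0.36/0.8 = 0.45.
term2 = 0.36/0.2 = 1.8.
chi^2 = 0.45 + 1.8 = 2.2500

2.2500


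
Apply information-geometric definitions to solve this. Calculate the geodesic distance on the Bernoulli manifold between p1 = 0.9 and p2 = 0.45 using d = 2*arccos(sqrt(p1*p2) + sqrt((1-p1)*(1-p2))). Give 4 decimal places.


Geodesic distance on Bernoulli manifold:
d(p1,p2) = 2*arccos(sqrt(p1*p2) + sqrt((1-p1)*(1-p2))).
sqrt(p1*p2) = sqrt(0.9*0.45) = 0.636396.
sqrt((1-p1)*(1-p2)) = sqrt(0.1*0.55) = 0.234521.
arg = 0.636396 + 0.234521 = 0.870917.
d = 2*arccos(0.870917) = 1.0275

1.0275


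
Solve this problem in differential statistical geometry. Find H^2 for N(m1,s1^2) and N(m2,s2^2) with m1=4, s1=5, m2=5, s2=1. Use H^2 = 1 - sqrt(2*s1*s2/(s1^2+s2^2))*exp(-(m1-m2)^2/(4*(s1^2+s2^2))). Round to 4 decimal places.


Squared Hellinger distance for Gaussians:
H^2 = 1 - sqrt(2*s1*s2/(s1^2+s2^2)) * exp(-(m1-m2)^2/(4*(s1^2+s2^2))).
s1^2 = 25, s2^2 = 1, s1^2+s2^2 = 26.
sqrt(2*5*1/(26)) = 0.620174.
(m1-m2)^2 = (-1)^2 = 1.
exp(-1/(4*26)) = exp(-0.009615) = 0.990431.
H^2 = 1 - 0.620174*0.990431 = 0.3858

0.3858


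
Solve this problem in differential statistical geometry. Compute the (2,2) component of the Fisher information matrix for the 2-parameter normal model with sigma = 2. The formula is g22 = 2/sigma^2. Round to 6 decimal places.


For the 2-parameter normal family, the Fisher metric has:
  g11 = 1/sigma^2, g22 = 2/sigma^2.
sigma = 2, sigma^2 = 4.
g22 = 0.500000

0.500000


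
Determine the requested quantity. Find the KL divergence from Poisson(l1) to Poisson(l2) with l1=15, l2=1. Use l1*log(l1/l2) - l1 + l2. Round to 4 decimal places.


KL divergence for Poisson:
KL = l1*log(l1/l2) - l1 + l2.
l1 = 15, l2 = 1.
log(15/1) = 2.70805.
l1*log(l1/l2) = 15 * 2.70805 = 40.620753.
KL = 40.620753 - 15 + 1 = 26.6208

26.6208


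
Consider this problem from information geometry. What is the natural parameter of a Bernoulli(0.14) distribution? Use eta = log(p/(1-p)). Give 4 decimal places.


Natural parameter for Bernoulli: eta = log(p/(1-p)).
p = 0.14, 1-p = 0.86.
p/(1-p) = 0.162791.
eta = log(0.162791) = -1.8153

-1.8153


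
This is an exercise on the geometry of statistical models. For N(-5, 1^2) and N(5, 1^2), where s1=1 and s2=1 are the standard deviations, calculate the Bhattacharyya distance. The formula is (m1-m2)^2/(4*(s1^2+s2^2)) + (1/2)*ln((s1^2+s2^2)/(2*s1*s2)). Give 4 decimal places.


Bhattacharyya distance between two Gaussians:
DB = (m1-m2)^2/(4*(s1^2+s2^2)) + (1/2)*ln((s1^2+s2^2)/(2*s1*s2)).
(m1-m2)^2 = (-10)^2 = 100.
s1^2+s2^2 = 1 + 1 = 2.
term1 = 100/8 = 12.5.
term2 = 0.5*ln(2/2.0) = 0.0.
DB = 12.5 + 0.0 = 12.5000

12.5000


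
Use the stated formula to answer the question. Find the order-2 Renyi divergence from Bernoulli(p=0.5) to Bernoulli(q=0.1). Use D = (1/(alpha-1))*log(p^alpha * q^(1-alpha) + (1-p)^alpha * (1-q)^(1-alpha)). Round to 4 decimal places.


Renyi divergence of order alpha between Bernoulli distributions:
D = (1/(alpha-1))*log(p^alpha * q^(1-alpha) + (1-p)^alpha * (1-q)^(1-alpha)).
alpha = 2, p = 0.5, q = 0.1.
p^alpha * q^(1-alpha) = 0.5^2 * 0.1^-1 = 2.5.
(1-p)^alpha * (1-q)^(1-alpha) = 0.5^2 * 0.9^-1 = 0.277778.
sum = 2.5 + 0.277778 = 2.777778.
D = (1/1)*log(2.777778) = 1.0217

1.0217


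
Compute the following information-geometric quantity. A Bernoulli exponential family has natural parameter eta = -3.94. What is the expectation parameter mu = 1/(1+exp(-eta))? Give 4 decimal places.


Dual coordinate (expectation parameter) for Bernoulli:
mu = 1/(1+exp(-eta)).
eta = -3.94.
exp(-eta) = exp(3.94) = 51.418601.
mu = 1/(1+51.418601) = 0.0191

0.0191


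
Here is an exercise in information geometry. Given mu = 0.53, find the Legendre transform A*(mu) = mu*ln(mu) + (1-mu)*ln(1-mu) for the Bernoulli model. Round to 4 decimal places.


Legendre transform for Bernoulli:
A*(mu) = mu*log(mu) + (1-mu)*log(1-mu).
mu = 0.53, 1-mu = 0.47.
mu*log(mu) = 0.53*log(0.53) = -0.336485.
(1-mu)*log(1-mu) = 0.47*log(0.47) = -0.354861.
A* = -0.336485 + -0.354861 = -0.6913

-0.6913


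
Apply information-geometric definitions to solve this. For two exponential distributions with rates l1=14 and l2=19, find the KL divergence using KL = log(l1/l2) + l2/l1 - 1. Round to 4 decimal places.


KL divergence for exponential family:
KL = log(l1/l2) + l2/l1 - 1.
log(14/19) = -0.305382.
19/14 = 1.357143.
KL = -0.305382 + 1.357143 - 1 = 0.0518

0.0518


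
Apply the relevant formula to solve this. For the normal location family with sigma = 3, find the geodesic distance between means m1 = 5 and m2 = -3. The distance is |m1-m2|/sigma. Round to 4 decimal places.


On the fixed-variance normal subfamily, geodesic distance = |m1-m2|/sigma.
|5 - -3| = 8.
sigma = 3.
d = 8/3 = 2.6667

2.6667


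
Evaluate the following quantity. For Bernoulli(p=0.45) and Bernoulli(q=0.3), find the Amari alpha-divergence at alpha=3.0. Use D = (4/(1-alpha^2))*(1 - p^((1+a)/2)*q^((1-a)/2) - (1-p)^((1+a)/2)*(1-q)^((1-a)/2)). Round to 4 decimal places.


Amari alpha-divergence:
D = (4/(1-alpha^2))*(1 - p^((1+a)/2)*q^((1-a)/2) - (1-p)^((1+a)/2)*(1-q)^((1-a)/2)).
alpha = 3.0, p = 0.45, q = 0.3.
e1 = (1+alpha)/2 = 2.0, e2 = (1-alpha)/2 = -1.0.
t1 = p^e1 * q^e2 = 0.45^2.0 * 0.3^-1.0 = 0.675.
t2 = (1-p)^e1 * (1-q)^e2 = 0.55^2.0 * 0.7^-1.0 = 0.432143.
4/(1-alpha^2) = -0.5.
D = -0.5*(1 - 0.675 - 0.432143) = 0.0536

0.0536


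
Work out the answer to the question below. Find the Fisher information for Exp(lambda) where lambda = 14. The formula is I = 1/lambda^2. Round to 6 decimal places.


Fisher information for exponential: I(lambda) = 1/lambda^2.
lambda = 14, lambda^2 = 196.
I = 1/196 = 0.005102

0.005102


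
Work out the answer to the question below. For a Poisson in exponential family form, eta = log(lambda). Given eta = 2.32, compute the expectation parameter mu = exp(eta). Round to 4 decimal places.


Expectation parameter for Poisson exponential family:
mu = exp(eta).
eta = 2.32.
mu = exp(2.32) = 10.1757

10.1757


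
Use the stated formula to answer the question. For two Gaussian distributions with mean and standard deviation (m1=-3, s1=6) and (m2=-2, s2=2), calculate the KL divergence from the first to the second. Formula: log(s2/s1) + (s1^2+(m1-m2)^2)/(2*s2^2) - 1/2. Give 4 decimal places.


KL divergence between normal distributions:
KL = log(s2/s1) + (s1^2 + (m1-m2)^2)/(2*s2^2) - 1/2.
log(2/6) = -1.098612.
(6^2 + (-3--2)^2)/(2*2^2) = (36 + 1)/8 = 4.625.
KL = -1.098612 + 4.625 - 0.5 = 3.0264

3.0264


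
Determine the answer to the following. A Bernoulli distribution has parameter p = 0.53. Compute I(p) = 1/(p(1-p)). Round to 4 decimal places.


For Bernoulli(p), Fisher information is I(p) = 1/(p*(1-p)).
p = 0.53, 1-p = 0.47.
p*(1-p) = 0.2491.
I(p) = 1/0.2491 = 4.0145

4.0145


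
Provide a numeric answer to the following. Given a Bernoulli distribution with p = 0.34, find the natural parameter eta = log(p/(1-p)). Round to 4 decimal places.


Natural parameter for Bernoulli: eta = log(p/(1-p)).
p = 0.34, 1-p = 0.66.
p/(1-p) = 0.515152.
eta = log(0.515152) = -0.6633

-0.6633


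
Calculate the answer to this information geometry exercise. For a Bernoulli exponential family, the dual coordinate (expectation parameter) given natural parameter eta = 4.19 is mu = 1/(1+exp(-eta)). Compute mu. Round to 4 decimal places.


Dual coordinate (expectation parameter) for Bernoulli:
mu = 1/(1+exp(-eta)).
eta = 4.19.
exp(-eta) = exp(-4.19) = 0.015146.
mu = 1/(1+0.015146) = 0.9851

0.9851


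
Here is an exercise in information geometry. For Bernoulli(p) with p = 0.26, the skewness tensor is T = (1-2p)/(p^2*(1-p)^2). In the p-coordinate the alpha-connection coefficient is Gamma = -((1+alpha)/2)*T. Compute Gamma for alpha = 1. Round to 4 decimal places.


Skewness (Amari-Chentsov) tensor: T = (1-2p)/(p^2*(1-p)^2).
p = 0.26, 1-2p = 0.48, p^2 = 0.0676, (1-p)^2 = 0.5476.
T = 0.48/(0.0676 * 0.5476) = 12.966749.
In the p-coordinate, Gamma^(alpha) = Gamma^(0) - (alpha/2)*T with Gamma^(0) = (1/2)*g'(p) = -T/2,
so Gamma^(alpha) = -((1+alpha)/2)*T.
alpha = 1, -(1+alpha)/2 = -1.0.
Gamma = -1.0 * 12.966749 = -12.9667

-12.9667


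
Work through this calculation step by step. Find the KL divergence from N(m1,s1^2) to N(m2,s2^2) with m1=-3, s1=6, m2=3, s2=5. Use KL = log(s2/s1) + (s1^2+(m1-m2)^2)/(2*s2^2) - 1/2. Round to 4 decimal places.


KL divergence between normal distributions:
KL = log(s2/s1) + (s1^2 + (m1-m2)^2)/(2*s2^2) - 1/2.
log(5/6) = -0.182322.
(6^2 + (-3-3)^2)/(2*5^2) = (36 + 36)/50 = 1.44.
KL = -0.182322 + 1.44 - 0.5 = 0.7577

0.7577


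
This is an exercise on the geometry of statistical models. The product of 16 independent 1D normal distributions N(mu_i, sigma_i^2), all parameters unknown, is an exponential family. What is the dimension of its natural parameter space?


Exponential family dimension calculation:
Each univariate normal has two natural parameters (mu/sigma^2 and -1/(2 sigma^2)).
With 16 independent components, dim = 2 * 16 = 32.

32


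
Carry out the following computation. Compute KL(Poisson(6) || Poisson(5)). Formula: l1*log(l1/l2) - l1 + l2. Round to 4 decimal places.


KL divergence for Poisson:
KL = l1*log(l1/l2) - l1 + l2.
l1 = 6, l2 = 5.
log(6/5) = 0.182322.
l1*log(l1/l2) = 6 * 0.182322 = 1.093929.
KL = 1.093929 - 6 + 5 = 0.0939

0.0939


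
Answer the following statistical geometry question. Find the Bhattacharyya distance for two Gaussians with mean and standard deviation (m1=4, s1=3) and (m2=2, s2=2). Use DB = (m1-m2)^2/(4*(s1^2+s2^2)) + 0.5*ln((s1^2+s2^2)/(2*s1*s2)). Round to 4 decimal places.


Bhattacharyya distance between two Gaussians:
DB = (m1-m2)^2/(4*(s1^2+s2^2)) + (1/2)*ln((s1^2+s2^2)/(2*s1*s2)).
(m1-m2)^2 = (2)^2 = 4.
s1^2+s2^2 = 9 + 4 = 13.
term1 = 4/52 = 0.076923.
term2 = 0.5*ln(13/12.0) = 0.040021.
DB = 0.076923 + 0.040021 = 0.1169

0.1169


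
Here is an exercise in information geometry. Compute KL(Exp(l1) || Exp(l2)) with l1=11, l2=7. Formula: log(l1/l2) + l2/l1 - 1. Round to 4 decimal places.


KL divergence for exponential family:
KL = log(l1/l2) + l2/l1 - 1.
log(11/7) = 0.451985.
7/11 = 0.636364.
KL = 0.451985 + 0.636364 - 1 = 0.0883

0.0883


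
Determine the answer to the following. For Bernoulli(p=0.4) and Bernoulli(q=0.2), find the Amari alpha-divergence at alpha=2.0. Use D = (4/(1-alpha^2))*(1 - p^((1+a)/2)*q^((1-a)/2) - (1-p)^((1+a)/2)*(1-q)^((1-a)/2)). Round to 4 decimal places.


Amari alpha-divergence:
D = (4/(1-alpha^2))*(1 - p^((1+a)/2)*q^((1-a)/2) - (1-p)^((1+a)/2)*(1-q)^((1-a)/2)).
alpha = 2.0, p = 0.4, q = 0.2.
e1 = (1+alpha)/2 = 1.5, e2 = (1-alpha)/2 = -0.5.
t1 = p^e1 * q^e2 = 0.4^1.5 * 0.2^-0.5 = 0.565685.
t2 = (1-p)^e1 * (1-q)^e2 = 0.6^1.5 * 0.8^-0.5 = 0.519615.
4/(1-alpha^2) = -1.333333.
D = -1.333333*(1 - 0.565685 - 0.519615) = 0.1137

0.1137


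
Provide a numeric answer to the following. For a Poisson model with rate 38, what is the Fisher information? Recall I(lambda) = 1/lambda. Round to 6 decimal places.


Fisher information for Poisson: I(lambda) = 1/lambda.
lambda = 38.
I(lambda) = 1/38 = 0.026316

0.026316


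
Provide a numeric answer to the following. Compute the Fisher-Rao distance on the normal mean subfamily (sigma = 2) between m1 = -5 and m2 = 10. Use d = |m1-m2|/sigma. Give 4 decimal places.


On the fixed-variance normal subfamily, geodesic distance = |m1-m2|/sigma.
|-5 - 10| = 15.
sigma = 2.
d = 15/2 = 7.5000

7.5000


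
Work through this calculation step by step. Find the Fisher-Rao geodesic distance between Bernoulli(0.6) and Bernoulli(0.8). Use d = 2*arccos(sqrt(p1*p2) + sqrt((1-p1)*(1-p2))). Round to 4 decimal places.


Geodesic distance on Bernoulli manifold:
d(p1,p2) = 2*arccos(sqrt(p1*p2) + sqrt((1-p1)*(1-p2))).
sqrt(p1*p2) = sqrt(0.6*0.8) = 0.69282.
sqrt((1-p1)*(1-p2)) = sqrt(0.4*0.2) = 0.282843.
arg = 0.69282 + 0.282843 = 0.975663.
d = 2*arccos(0.975663) = 0.4421

0.4421


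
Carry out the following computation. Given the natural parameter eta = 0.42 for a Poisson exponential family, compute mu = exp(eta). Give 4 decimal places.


Expectation parameter for Poisson exponential family:
mu = exp(eta).
eta = 0.42.
mu = exp(0.42) = 1.5220

1.5220


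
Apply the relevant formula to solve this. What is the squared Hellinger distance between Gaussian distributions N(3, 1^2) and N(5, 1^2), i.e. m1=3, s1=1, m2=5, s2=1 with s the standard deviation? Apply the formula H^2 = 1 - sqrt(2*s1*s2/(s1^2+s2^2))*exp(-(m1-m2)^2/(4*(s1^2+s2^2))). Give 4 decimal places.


Squared Hellinger distance for Gaussians:
H^2 = 1 - sqrt(2*s1*s2/(s1^2+s2^2)) * exp(-(m1-m2)^2/(4*(s1^2+s2^2))).
s1^2 = 1, s2^2 = 1, s1^2+s2^2 = 2.
sqrt(2*1*1/(2)) = 1.0.
(m1-m2)^2 = (-2)^2 = 4.
exp(-4/(4*2)) = exp(-0.5) = 0.606531.
H^2 = 1 - 1.0*0.606531 = 0.3935

0.3935


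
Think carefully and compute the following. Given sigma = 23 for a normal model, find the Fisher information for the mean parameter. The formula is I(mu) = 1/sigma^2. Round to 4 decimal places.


The Fisher information for the mean of a normal distribution is I(mu) = 1/sigma^2.
sigma = 23, so sigma^2 = 529.
I(mu) = 1/529 = 0.0019

0.0019


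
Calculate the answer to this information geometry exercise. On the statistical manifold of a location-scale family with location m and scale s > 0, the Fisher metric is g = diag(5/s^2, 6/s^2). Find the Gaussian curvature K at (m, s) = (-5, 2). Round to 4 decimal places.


The metric has the form g = (A dm^2 + B ds^2)/s^2 with A = 5, B = 6.
Substitute u = sqrt(A/B)*m: g = B*(du^2 + ds^2)/s^2, i.e. B times the
Poincare upper half-plane metric, which has constant Gaussian curvature -1.
Scaling a 2D metric by a constant c divides the Gaussian curvature by c,
so K = -1/B = -1/(6) = -0.1667 everywhere (the point (m, s) = (-5, 2) is irrelevant:
the curvature is constant).
The requested Gaussian curvature is K = -0.1667.

-0.1667


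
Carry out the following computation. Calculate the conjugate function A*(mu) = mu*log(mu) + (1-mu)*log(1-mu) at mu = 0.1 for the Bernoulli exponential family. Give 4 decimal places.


Legendre transform for Bernoulli:
A*(mu) = mu*log(mu) + (1-mu)*log(1-mu).
mu = 0.1, 1-mu = 0.9.
mu*log(mu) = 0.1*log(0.1) = -0.230259.
(1-mu)*log(1-mu) = 0.9*log(0.9) = -0.094824.
A* = -0.230259 + -0.094824 = -0.3251

-0.3251


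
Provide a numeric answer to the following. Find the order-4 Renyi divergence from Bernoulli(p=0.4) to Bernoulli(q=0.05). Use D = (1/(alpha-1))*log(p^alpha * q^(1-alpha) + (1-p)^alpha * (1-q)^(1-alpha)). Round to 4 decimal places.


Renyi divergence of order alpha between Bernoulli distributions:
D = (1/(alpha-1))*log(p^alpha * q^(1-alpha) + (1-p)^alpha * (1-q)^(1-alpha)).
alpha = 4, p = 0.4, q = 0.05.
p^alpha * q^(1-alpha) = 0.4^4 * 0.05^-3 = 204.8.
(1-p)^alpha * (1-q)^(1-alpha) = 0.6^4 * 0.95^-3 = 0.151159.
sum = 204.8 + 0.151159 = 204.951159.
D = (1/3)*log(204.951159) = 1.7743

1.7743


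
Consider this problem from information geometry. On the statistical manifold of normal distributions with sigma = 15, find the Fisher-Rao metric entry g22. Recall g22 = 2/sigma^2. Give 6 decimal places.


For the 2-parameter normal family, the Fisher metric has:
  g11 = 1/sigma^2, g22 = 2/sigma^2.
sigma = 15, sigma^2 = 225.
g22 = 0.008889

0.008889


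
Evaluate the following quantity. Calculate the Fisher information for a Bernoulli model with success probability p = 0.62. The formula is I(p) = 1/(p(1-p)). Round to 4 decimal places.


For Bernoulli(p), Fisher information is I(p) = 1/(p*(1-p)).
p = 0.62, 1-p = 0.38.
p*(1-p) = 0.2356.
I(p) = 1/0.2356 = 4.2445

4.2445


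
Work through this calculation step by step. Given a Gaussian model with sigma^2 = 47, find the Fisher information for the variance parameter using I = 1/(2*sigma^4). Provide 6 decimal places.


Fisher information for variance: I(sigma^2) = 1/(2*sigma^4).
sigma^2 = 47, so sigma^4 = 2209.
I = 1/(2*2209) = 1/4418 = 0.000226

0.000226


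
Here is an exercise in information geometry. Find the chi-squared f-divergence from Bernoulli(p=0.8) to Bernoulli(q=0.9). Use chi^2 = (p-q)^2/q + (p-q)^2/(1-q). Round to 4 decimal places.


Chi-squared divergence between Bernoulli distributions:
chi^2 = (p-q)^2/q + (p-q)^2/(1-q).
p = 0.8, q = 0.9, p-q = -0.1.
(p-q)^2 = 0.01.
term1 = 0.01/0.9 = 0.011111.
term2 = 0.01/0.1 = 0.1.
chi^2 = 0.011111 + 0.1 = 0.1111

0.1111


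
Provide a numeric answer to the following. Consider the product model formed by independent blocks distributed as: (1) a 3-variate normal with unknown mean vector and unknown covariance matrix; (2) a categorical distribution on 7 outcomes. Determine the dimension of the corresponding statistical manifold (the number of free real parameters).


The dimension of a statistical manifold equals the number of free
(independent) real parameters of the model. For a product of independent
blocks the parameter counts add.
- 3-variate normal: 3 (mean) + 3*4/2 = 6 (symmetric covariance) = 9.
- categorical on 7 outcomes (probabilities sum to 1): 7-1 = 6.
Total = 9 + 6 = 15.
Dimension = 15

15


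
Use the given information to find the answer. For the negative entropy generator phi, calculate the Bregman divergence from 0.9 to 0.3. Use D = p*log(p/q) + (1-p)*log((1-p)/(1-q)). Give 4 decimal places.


Bregman divergence with negative entropy generator:
D = p*log(p/q) + (1-p)*log((1-p)/(1-q)).
p = 0.9, q = 0.3.
p*log(p/q) = 0.9*log(0.9/0.3) = 0.988751.
(1-p)*log((1-p)/(1-q)) = 0.1*log(0.1/0.7) = -0.194591.
D = 0.988751 + -0.194591 = 0.7942

0.7942


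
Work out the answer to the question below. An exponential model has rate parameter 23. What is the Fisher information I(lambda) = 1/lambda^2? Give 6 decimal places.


Fisher information for exponential: I(lambda) = 1/lambda^2.
lambda = 23, lambda^2 = 529.
I = 1/529 = 0.001890

0.001890


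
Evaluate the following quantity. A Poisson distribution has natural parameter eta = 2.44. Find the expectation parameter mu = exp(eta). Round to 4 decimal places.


Expectation parameter for Poisson exponential family:
mu = exp(eta).
eta = 2.44.
mu = exp(2.44) = 11.4730

11.4730


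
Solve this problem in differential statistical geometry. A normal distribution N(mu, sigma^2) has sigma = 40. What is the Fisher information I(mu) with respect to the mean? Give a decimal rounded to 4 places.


The Fisher information for the mean of a normal distribution is I(mu) = 1/sigma^2.
sigma = 40, so sigma^2 = 1600.
I(mu) = 1/1600 = 0.0006

0.0006


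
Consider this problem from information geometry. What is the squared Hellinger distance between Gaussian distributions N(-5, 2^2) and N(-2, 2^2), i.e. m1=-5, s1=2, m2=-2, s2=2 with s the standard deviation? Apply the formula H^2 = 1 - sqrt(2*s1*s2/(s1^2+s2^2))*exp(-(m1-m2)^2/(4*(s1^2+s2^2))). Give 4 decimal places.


Squared Hellinger distance for Gaussians:
H^2 = 1 - sqrt(2*s1*s2/(s1^2+s2^2)) * exp(-(m1-m2)^2/(4*(s1^2+s2^2))).
s1^2 = 4, s2^2 = 4, s1^2+s2^2 = 8.
sqrt(2*2*2/(8)) = 1.0.
(m1-m2)^2 = (-3)^2 = 9.
exp(-9/(4*8)) = exp(-0.28125) = 0.75484.
H^2 = 1 - 1.0*0.75484 = 0.2452

0.2452


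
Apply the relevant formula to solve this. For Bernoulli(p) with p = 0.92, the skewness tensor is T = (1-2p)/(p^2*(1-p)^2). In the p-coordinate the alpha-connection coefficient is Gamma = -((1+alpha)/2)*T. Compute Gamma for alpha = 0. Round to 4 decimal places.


Skewness (Amari-Chentsov) tensor: T = (1-2p)/(p^2*(1-p)^2).
p = 0.92, 1-2p = -0.84, p^2 = 0.8464, (1-p)^2 = 0.0064.
T = -0.84/(0.8464 * 0.0064) = -155.068526.
In the p-coordinate, Gamma^(alpha) = Gamma^(0) - (alpha/2)*T with Gamma^(0) = (1/2)*g'(p) = -T/2,
so Gamma^(alpha) = -((1+alpha)/2)*T.
alpha = 0, -(1+alpha)/2 = -0.5.
Gamma = -0.5 * -155.068526 = 77.5343

77.5343


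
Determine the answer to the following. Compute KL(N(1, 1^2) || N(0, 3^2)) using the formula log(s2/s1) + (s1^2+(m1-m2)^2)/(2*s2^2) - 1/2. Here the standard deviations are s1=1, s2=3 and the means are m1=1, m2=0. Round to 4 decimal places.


KL divergence between normal distributions:
KL = log(s2/s1) + (s1^2 + (m1-m2)^2)/(2*s2^2) - 1/2.
log(3/1) = 1.098612.
(1^2 + (1-0)^2)/(2*3^2) = (1 + 1)/18 = 0.111111.
KL = 1.098612 + 0.111111 - 0.5 = 0.7097

0.7097


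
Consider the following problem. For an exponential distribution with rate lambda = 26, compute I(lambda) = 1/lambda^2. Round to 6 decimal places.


Fisher information for exponential: I(lambda) = 1/lambda^2.
lambda = 26, lambda^2 = 676.
I = 1/676 = 0.001479

0.001479


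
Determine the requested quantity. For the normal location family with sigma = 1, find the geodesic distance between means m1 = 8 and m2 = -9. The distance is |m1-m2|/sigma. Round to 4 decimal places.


On the fixed-variance normal subfamily, geodesic distance = |m1-m2|/sigma.
|8 - -9| = 17.
sigma = 1.
d = 17/1 = 17.0000

17.0000


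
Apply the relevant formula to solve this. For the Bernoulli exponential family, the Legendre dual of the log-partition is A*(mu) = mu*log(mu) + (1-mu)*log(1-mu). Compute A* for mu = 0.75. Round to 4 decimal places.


Legendre transform for Bernoulli:
A*(mu) = mu*log(mu) + (1-mu)*log(1-mu).
mu = 0.75, 1-mu = 0.25.
mu*log(mu) = 0.75*log(0.75) = -0.215762.
(1-mu)*log(1-mu) = 0.25*log(0.25) = -0.346574.
A* = -0.215762 + -0.346574 = -0.5623

-0.5623


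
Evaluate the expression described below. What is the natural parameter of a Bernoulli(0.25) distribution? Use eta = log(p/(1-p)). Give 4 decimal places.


Natural parameter for Bernoulli: eta = log(p/(1-p)).
p = 0.25, 1-p = 0.75.
p/(1-p) = 0.333333.
eta = log(0.333333) = -1.0986

-1.0986


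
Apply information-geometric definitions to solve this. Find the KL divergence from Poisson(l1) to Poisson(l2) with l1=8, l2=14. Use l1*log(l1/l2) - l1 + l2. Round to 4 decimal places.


KL divergence for Poisson:
KL = l1*log(l1/l2) - l1 + l2.
l1 = 8, l2 = 14.
log(8/14) = -0.559616.
l1*log(l1/l2) = 8 * -0.559616 = -4.476926.
KL = -4.476926 - 8 + 14 = 1.5231

1.5231


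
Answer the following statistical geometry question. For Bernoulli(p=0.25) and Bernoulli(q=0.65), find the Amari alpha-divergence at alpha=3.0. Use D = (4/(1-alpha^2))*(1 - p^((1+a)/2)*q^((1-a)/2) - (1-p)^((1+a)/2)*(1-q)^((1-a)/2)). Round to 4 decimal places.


Amari alpha-divergence:
D = (4/(1-alpha^2))*(1 - p^((1+a)/2)*q^((1-a)/2) - (1-p)^((1+a)/2)*(1-q)^((1-a)/2)).
alpha = 3.0, p = 0.25, q = 0.65.
e1 = (1+alpha)/2 = 2.0, e2 = (1-alpha)/2 = -1.0.
t1 = p^e1 * q^e2 = 0.25^2.0 * 0.65^-1.0 = 0.096154.
t2 = (1-p)^e1 * (1-q)^e2 = 0.75^2.0 * 0.35^-1.0 = 1.607143.
4/(1-alpha^2) = -0.5.
D = -0.5*(1 - 0.096154 - 1.607143) = 0.3516

0.3516


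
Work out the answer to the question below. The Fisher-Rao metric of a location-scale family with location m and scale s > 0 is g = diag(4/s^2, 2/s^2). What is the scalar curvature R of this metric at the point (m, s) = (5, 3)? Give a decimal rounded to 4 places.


The metric has the form g = (A dm^2 + B ds^2)/s^2 with A = 4, B = 2.
Substitute u = sqrt(A/B)*m: g = B*(du^2 + ds^2)/s^2, i.e. B times the
Poincare upper half-plane metric, which has constant Gaussian curvature -1.
Scaling a 2D metric by a constant c divides the Gaussian curvature by c,
so K = -1/B = -1/(2) = -0.5000 everywhere (the point (m, s) = (5, 3) is irrelevant:
the curvature is constant).
Scalar curvature in dimension 2: R = 2K = -2/(2) = -1.0000.

-1.0000


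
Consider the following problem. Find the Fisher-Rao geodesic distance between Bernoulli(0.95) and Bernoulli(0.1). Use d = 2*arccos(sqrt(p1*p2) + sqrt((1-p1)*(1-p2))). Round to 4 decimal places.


Geodesic distance on Bernoulli manifold:
d(p1,p2) = 2*arccos(sqrt(p1*p2) + sqrt((1-p1)*(1-p2))).
sqrt(p1*p2) = sqrt(0.95*0.1) = 0.308221.
sqrt((1-p1)*(1-p2)) = sqrt(0.05*0.9) = 0.212132.
arg = 0.308221 + 0.212132 = 0.520353.
d = 2*arccos(0.520353) = 2.0471

2.0471


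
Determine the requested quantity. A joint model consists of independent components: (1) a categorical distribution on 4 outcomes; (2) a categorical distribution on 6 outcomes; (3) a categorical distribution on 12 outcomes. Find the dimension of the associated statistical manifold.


The dimension of a statistical manifold equals the number of free
(independent) real parameters of the model. For a product of independent
blocks the parameter counts add.
- categorical on 4 outcomes (probabilities sum to 1): 4-1 = 3.
- categorical on 6 outcomes (probabilities sum to 1): 6-1 = 5.
- categorical on 12 outcomes (probabilities sum to 1): 12-1 = 11.
Total = 3 + 5 + 11 = 19.
Dimension = 19

19


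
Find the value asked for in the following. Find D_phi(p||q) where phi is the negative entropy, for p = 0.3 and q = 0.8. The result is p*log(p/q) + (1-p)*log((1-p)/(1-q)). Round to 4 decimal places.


Bregman divergence with negative entropy generator:
D = p*log(p/q) + (1-p)*log((1-p)/(1-q)).
p = 0.3, q = 0.8.
p*log(p/q) = 0.3*log(0.3/0.8) = -0.294249.
(1-p)*log((1-p)/(1-q)) = 0.7*log(0.7/0.2) = 0.876934.
D = -0.294249 + 0.876934 = 0.5827

0.5827


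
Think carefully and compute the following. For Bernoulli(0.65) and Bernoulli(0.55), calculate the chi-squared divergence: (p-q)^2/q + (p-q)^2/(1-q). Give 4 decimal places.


Chi-squared divergence between Bernoulli distributions:
chi^2 = (p-q)^2/q + (p-q)^2/(1-q).
p = 0.65, q = 0.55, p-q = 0.1.
(p-q)^2 = 0.01.
term1 = 0.01/0.55 = 0.018182.
term2 = 0.01/0.45 = 0.022222.
chi^2 = 0.018182 + 0.022222 = 0.0404

0.0404


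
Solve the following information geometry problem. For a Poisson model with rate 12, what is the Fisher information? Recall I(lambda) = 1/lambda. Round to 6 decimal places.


Fisher information for Poisson: I(lambda) = 1/lambda.
lambda = 12.
I(lambda) = 1/12 = 0.083333

0.083333


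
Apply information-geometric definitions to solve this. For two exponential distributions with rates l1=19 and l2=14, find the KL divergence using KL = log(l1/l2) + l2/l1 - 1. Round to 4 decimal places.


KL divergence for exponential family:
KL = log(l1/l2) + l2/l1 - 1.
log(19/14) = 0.305382.
14/19 = 0.736842.
KL = 0.305382 + 0.736842 - 1 = 0.0422

0.0422


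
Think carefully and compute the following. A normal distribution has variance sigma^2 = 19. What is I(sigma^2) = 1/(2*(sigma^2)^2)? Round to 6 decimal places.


Fisher information for variance: I(sigma^2) = 1/(2*sigma^4).
sigma^2 = 19, so sigma^4 = 361.
I = 1/(2*361) = 1/722 = 0.001385

0.001385


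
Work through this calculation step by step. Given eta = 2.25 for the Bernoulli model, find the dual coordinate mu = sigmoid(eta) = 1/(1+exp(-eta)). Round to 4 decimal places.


Dual coordinate (expectation parameter) for Bernoulli:
mu = 1/(1+exp(-eta)).
eta = 2.25.
exp(-eta) = exp(-2.25) = 0.105399.
mu = 1/(1+0.105399) = 0.9047

0.9047


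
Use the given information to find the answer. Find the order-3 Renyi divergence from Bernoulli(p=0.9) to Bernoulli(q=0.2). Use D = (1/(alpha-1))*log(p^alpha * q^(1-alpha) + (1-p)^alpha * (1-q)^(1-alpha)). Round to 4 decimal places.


Renyi divergence of order alpha between Bernoulli distributions:
D = (1/(alpha-1))*log(p^alpha * q^(1-alpha) + (1-p)^alpha * (1-q)^(1-alpha)).
alpha = 3, p = 0.9, q = 0.2.
p^alpha * q^(1-alpha) = 0.9^3 * 0.2^-2 = 18.225.
(1-p)^alpha * (1-q)^(1-alpha) = 0.1^3 * 0.8^-2 = 0.001562.
sum = 18.225 + 0.001562 = 18.226562.
D = (1/2)*log(18.226562) = 1.4514

1.4514


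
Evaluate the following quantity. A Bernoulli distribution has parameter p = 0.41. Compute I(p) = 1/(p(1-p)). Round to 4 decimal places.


For Bernoulli(p), Fisher information is I(p) = 1/(p*(1-p)).
p = 0.41, 1-p = 0.59.
p*(1-p) = 0.2419.
I(p) = 1/0.2419 = 4.1339

4.1339


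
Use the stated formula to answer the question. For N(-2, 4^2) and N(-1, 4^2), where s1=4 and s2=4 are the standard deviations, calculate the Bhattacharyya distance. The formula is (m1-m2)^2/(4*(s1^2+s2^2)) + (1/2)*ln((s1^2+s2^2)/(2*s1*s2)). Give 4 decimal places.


Bhattacharyya distance between two Gaussians:
DB = (m1-m2)^2/(4*(s1^2+s2^2)) + (1/2)*ln((s1^2+s2^2)/(2*s1*s2)).
(m1-m2)^2 = (-1)^2 = 1.
s1^2+s2^2 = 16 + 16 = 32.
term1 = 1/128 = 0.007812.
term2 = 0.5*ln(32/32.0) = 0.0.
DB = 0.007812 + 0.0 = 0.0078

0.0078


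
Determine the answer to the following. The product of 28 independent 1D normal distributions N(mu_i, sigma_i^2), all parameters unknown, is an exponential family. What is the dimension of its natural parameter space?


Exponential family dimension calculation:
Each univariate normal has two natural parameters (mu/sigma^2 and -1/(2 sigma^2)).
With 28 independent components, dim = 2 * 28 = 56.

56


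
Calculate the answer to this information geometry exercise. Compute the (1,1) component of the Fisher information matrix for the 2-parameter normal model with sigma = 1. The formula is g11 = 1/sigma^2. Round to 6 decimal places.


For the 2-parameter normal family, the Fisher metric has:
  g11 = 1/sigma^2, g22 = 2/sigma^2.
sigma = 1, sigma^2 = 1.
g11 = 1.000000

1.000000


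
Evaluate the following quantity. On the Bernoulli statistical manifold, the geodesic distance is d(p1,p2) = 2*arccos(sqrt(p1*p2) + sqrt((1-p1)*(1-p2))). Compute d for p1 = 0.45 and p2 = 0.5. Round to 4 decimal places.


Geodesic distance on Bernoulli manifold:
d(p1,p2) = 2*arccos(sqrt(p1*p2) + sqrt((1-p1)*(1-p2))).
sqrt(p1*p2) = sqrt(0.45*0.5) = 0.474342.
sqrt((1-p1)*(1-p2)) = sqrt(0.55*0.5) = 0.524404.
arg = 0.474342 + 0.524404 = 0.998746.
d = 2*arccos(0.998746) = 0.1002

0.1002


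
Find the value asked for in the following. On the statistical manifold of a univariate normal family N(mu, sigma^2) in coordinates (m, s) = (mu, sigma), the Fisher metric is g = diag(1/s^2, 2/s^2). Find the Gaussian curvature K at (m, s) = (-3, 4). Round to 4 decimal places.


The metric has the form g = (A dm^2 + B ds^2)/s^2 with A = 1, B = 2.
Substitute u = sqrt(A/B)*m: g = B*(du^2 + ds^2)/s^2, i.e. B times the
Poincare upper half-plane metric, which has constant Gaussian curvature -1.
Scaling a 2D metric by a constant c divides the Gaussian curvature by c,
so K = -1/B = -1/(2) = -0.5000 everywhere (the point (m, s) = (-3, 4) is irrelevant:
the curvature is constant).
The requested Gaussian curvature is K = -0.5000.

-0.5000


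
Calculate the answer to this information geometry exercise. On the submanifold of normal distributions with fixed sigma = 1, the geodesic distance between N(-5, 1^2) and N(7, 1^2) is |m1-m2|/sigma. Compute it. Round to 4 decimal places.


On the fixed-variance normal subfamily, geodesic distance = |m1-m2|/sigma.
|-5 - 7| = 12.
sigma = 1.
d = 12/1 = 12.0000

12.0000


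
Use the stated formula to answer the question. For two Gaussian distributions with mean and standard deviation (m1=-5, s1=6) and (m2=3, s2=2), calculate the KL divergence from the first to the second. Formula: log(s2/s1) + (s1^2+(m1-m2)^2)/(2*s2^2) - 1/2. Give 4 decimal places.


KL divergence between normal distributions:
KL = log(s2/s1) + (s1^2 + (m1-m2)^2)/(2*s2^2) - 1/2.
log(2/6) = -1.098612.
(6^2 + (-5-3)^2)/(2*2^2) = (36 + 64)/8 = 12.5.
KL = -1.098612 + 12.5 - 0.5 = 10.9014

10.9014


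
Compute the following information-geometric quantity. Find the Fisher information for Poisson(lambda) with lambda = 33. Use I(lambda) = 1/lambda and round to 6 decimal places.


Fisher information for Poisson: I(lambda) = 1/lambda.
lambda = 33.
I(lambda) = 1/33 = 0.030303

0.030303


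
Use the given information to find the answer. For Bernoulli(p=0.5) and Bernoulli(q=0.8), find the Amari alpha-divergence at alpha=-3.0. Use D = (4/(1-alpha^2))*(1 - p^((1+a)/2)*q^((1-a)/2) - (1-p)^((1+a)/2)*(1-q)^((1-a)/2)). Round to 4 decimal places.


Amari alpha-divergence:
D = (4/(1-alpha^2))*(1 - p^((1+a)/2)*q^((1-a)/2) - (1-p)^((1+a)/2)*(1-q)^((1-a)/2)).
alpha = -3.0, p = 0.5, q = 0.8.
e1 = (1+alpha)/2 = -1.0, e2 = (1-alpha)/2 = 2.0.
t1 = p^e1 * q^e2 = 0.5^-1.0 * 0.8^2.0 = 1.28.
t2 = (1-p)^e1 * (1-q)^e2 = 0.5^-1.0 * 0.2^2.0 = 0.08.
4/(1-alpha^2) = -0.5.
D = -0.5*(1 - 1.28 - 0.08) = 0.1800

0.1800


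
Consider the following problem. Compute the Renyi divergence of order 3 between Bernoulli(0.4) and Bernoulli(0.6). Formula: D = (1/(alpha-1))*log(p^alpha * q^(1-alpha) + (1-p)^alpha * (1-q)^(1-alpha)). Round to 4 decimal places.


Renyi divergence of order alpha between Bernoulli distributions:
D = (1/(alpha-1))*log(p^alpha * q^(1-alpha) + (1-p)^alpha * (1-q)^(1-alpha)).
alpha = 3, p = 0.4, q = 0.6.
p^alpha * q^(1-alpha) = 0.4^3 * 0.6^-2 = 0.177778.
(1-p)^alpha * (1-q)^(1-alpha) = 0.6^3 * 0.4^-2 = 1.35.
sum = 0.177778 + 1.35 = 1.527778.
D = (1/2)*log(1.527778) = 0.2119

0.2119
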